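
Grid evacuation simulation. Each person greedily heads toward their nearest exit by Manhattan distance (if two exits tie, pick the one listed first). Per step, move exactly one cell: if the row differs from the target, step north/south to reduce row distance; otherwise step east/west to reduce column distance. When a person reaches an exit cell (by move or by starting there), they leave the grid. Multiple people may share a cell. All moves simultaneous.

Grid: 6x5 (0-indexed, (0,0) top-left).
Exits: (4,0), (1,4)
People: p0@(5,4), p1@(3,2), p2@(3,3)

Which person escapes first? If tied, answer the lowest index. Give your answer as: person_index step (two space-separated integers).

Answer: 1 3

Derivation:
Step 1: p0:(5,4)->(4,4) | p1:(3,2)->(4,2) | p2:(3,3)->(2,3)
Step 2: p0:(4,4)->(3,4) | p1:(4,2)->(4,1) | p2:(2,3)->(1,3)
Step 3: p0:(3,4)->(2,4) | p1:(4,1)->(4,0)->EXIT | p2:(1,3)->(1,4)->EXIT
Step 4: p0:(2,4)->(1,4)->EXIT | p1:escaped | p2:escaped
Exit steps: [4, 3, 3]
First to escape: p1 at step 3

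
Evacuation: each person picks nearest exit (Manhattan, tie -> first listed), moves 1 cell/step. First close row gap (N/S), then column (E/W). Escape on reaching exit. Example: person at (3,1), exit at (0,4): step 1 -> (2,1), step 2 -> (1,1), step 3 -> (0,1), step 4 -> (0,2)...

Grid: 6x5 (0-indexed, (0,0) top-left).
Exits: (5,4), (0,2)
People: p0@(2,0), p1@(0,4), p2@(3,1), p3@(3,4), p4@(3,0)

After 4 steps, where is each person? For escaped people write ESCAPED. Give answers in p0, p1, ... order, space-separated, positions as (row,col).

Step 1: p0:(2,0)->(1,0) | p1:(0,4)->(0,3) | p2:(3,1)->(2,1) | p3:(3,4)->(4,4) | p4:(3,0)->(2,0)
Step 2: p0:(1,0)->(0,0) | p1:(0,3)->(0,2)->EXIT | p2:(2,1)->(1,1) | p3:(4,4)->(5,4)->EXIT | p4:(2,0)->(1,0)
Step 3: p0:(0,0)->(0,1) | p1:escaped | p2:(1,1)->(0,1) | p3:escaped | p4:(1,0)->(0,0)
Step 4: p0:(0,1)->(0,2)->EXIT | p1:escaped | p2:(0,1)->(0,2)->EXIT | p3:escaped | p4:(0,0)->(0,1)

ESCAPED ESCAPED ESCAPED ESCAPED (0,1)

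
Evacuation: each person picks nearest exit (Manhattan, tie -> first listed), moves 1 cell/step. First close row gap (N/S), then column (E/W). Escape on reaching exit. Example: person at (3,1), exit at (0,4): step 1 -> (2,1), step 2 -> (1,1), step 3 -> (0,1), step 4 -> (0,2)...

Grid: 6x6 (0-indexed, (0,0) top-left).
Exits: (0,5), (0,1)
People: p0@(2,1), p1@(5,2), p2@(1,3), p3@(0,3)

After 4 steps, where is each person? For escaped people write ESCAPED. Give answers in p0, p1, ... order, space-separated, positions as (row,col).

Step 1: p0:(2,1)->(1,1) | p1:(5,2)->(4,2) | p2:(1,3)->(0,3) | p3:(0,3)->(0,4)
Step 2: p0:(1,1)->(0,1)->EXIT | p1:(4,2)->(3,2) | p2:(0,3)->(0,4) | p3:(0,4)->(0,5)->EXIT
Step 3: p0:escaped | p1:(3,2)->(2,2) | p2:(0,4)->(0,5)->EXIT | p3:escaped
Step 4: p0:escaped | p1:(2,2)->(1,2) | p2:escaped | p3:escaped

ESCAPED (1,2) ESCAPED ESCAPED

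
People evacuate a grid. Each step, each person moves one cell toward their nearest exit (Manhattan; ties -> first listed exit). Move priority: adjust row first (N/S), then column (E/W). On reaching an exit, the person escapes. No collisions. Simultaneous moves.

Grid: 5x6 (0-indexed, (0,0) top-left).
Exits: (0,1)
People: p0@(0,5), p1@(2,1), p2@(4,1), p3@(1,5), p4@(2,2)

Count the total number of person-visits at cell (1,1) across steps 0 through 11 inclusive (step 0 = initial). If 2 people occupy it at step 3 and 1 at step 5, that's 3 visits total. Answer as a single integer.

Step 0: p0@(0,5) p1@(2,1) p2@(4,1) p3@(1,5) p4@(2,2) -> at (1,1): 0 [-], cum=0
Step 1: p0@(0,4) p1@(1,1) p2@(3,1) p3@(0,5) p4@(1,2) -> at (1,1): 1 [p1], cum=1
Step 2: p0@(0,3) p1@ESC p2@(2,1) p3@(0,4) p4@(0,2) -> at (1,1): 0 [-], cum=1
Step 3: p0@(0,2) p1@ESC p2@(1,1) p3@(0,3) p4@ESC -> at (1,1): 1 [p2], cum=2
Step 4: p0@ESC p1@ESC p2@ESC p3@(0,2) p4@ESC -> at (1,1): 0 [-], cum=2
Step 5: p0@ESC p1@ESC p2@ESC p3@ESC p4@ESC -> at (1,1): 0 [-], cum=2
Total visits = 2

Answer: 2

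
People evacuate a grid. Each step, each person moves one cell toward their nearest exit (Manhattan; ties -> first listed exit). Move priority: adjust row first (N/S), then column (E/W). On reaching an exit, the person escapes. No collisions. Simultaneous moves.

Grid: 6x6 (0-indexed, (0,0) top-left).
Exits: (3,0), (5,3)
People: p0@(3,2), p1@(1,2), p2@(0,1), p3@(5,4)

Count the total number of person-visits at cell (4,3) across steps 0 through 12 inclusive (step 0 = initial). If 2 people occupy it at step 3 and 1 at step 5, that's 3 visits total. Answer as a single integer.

Answer: 0

Derivation:
Step 0: p0@(3,2) p1@(1,2) p2@(0,1) p3@(5,4) -> at (4,3): 0 [-], cum=0
Step 1: p0@(3,1) p1@(2,2) p2@(1,1) p3@ESC -> at (4,3): 0 [-], cum=0
Step 2: p0@ESC p1@(3,2) p2@(2,1) p3@ESC -> at (4,3): 0 [-], cum=0
Step 3: p0@ESC p1@(3,1) p2@(3,1) p3@ESC -> at (4,3): 0 [-], cum=0
Step 4: p0@ESC p1@ESC p2@ESC p3@ESC -> at (4,3): 0 [-], cum=0
Total visits = 0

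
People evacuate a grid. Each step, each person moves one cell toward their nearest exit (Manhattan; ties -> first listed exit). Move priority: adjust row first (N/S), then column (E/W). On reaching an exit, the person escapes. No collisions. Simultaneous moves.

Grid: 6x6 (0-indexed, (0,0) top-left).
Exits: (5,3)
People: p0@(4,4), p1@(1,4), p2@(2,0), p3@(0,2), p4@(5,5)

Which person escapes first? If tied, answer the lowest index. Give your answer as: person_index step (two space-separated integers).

Step 1: p0:(4,4)->(5,4) | p1:(1,4)->(2,4) | p2:(2,0)->(3,0) | p3:(0,2)->(1,2) | p4:(5,5)->(5,4)
Step 2: p0:(5,4)->(5,3)->EXIT | p1:(2,4)->(3,4) | p2:(3,0)->(4,0) | p3:(1,2)->(2,2) | p4:(5,4)->(5,3)->EXIT
Step 3: p0:escaped | p1:(3,4)->(4,4) | p2:(4,0)->(5,0) | p3:(2,2)->(3,2) | p4:escaped
Step 4: p0:escaped | p1:(4,4)->(5,4) | p2:(5,0)->(5,1) | p3:(3,2)->(4,2) | p4:escaped
Step 5: p0:escaped | p1:(5,4)->(5,3)->EXIT | p2:(5,1)->(5,2) | p3:(4,2)->(5,2) | p4:escaped
Step 6: p0:escaped | p1:escaped | p2:(5,2)->(5,3)->EXIT | p3:(5,2)->(5,3)->EXIT | p4:escaped
Exit steps: [2, 5, 6, 6, 2]
First to escape: p0 at step 2

Answer: 0 2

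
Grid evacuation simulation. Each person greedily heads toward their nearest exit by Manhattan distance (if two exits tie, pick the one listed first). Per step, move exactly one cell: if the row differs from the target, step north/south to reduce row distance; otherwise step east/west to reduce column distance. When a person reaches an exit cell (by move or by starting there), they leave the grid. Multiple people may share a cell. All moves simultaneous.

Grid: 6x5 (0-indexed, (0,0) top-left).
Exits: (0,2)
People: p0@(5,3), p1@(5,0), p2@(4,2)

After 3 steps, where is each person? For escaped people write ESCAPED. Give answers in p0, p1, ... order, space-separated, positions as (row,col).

Step 1: p0:(5,3)->(4,3) | p1:(5,0)->(4,0) | p2:(4,2)->(3,2)
Step 2: p0:(4,3)->(3,3) | p1:(4,0)->(3,0) | p2:(3,2)->(2,2)
Step 3: p0:(3,3)->(2,3) | p1:(3,0)->(2,0) | p2:(2,2)->(1,2)

(2,3) (2,0) (1,2)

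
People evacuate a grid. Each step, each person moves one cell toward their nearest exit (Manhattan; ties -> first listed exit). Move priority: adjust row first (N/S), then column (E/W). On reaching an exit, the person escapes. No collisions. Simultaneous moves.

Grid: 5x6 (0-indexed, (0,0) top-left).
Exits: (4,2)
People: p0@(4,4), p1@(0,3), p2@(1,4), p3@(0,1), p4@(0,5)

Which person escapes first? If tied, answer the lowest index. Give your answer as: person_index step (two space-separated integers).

Answer: 0 2

Derivation:
Step 1: p0:(4,4)->(4,3) | p1:(0,3)->(1,3) | p2:(1,4)->(2,4) | p3:(0,1)->(1,1) | p4:(0,5)->(1,5)
Step 2: p0:(4,3)->(4,2)->EXIT | p1:(1,3)->(2,3) | p2:(2,4)->(3,4) | p3:(1,1)->(2,1) | p4:(1,5)->(2,5)
Step 3: p0:escaped | p1:(2,3)->(3,3) | p2:(3,4)->(4,4) | p3:(2,1)->(3,1) | p4:(2,5)->(3,5)
Step 4: p0:escaped | p1:(3,3)->(4,3) | p2:(4,4)->(4,3) | p3:(3,1)->(4,1) | p4:(3,5)->(4,5)
Step 5: p0:escaped | p1:(4,3)->(4,2)->EXIT | p2:(4,3)->(4,2)->EXIT | p3:(4,1)->(4,2)->EXIT | p4:(4,5)->(4,4)
Step 6: p0:escaped | p1:escaped | p2:escaped | p3:escaped | p4:(4,4)->(4,3)
Step 7: p0:escaped | p1:escaped | p2:escaped | p3:escaped | p4:(4,3)->(4,2)->EXIT
Exit steps: [2, 5, 5, 5, 7]
First to escape: p0 at step 2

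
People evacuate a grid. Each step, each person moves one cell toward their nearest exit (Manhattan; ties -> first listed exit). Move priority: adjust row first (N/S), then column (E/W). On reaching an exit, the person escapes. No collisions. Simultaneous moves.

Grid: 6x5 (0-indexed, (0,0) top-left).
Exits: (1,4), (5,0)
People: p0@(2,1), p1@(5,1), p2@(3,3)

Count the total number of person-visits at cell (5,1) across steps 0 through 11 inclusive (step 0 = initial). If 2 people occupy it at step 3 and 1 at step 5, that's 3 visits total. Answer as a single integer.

Answer: 1

Derivation:
Step 0: p0@(2,1) p1@(5,1) p2@(3,3) -> at (5,1): 1 [p1], cum=1
Step 1: p0@(1,1) p1@ESC p2@(2,3) -> at (5,1): 0 [-], cum=1
Step 2: p0@(1,2) p1@ESC p2@(1,3) -> at (5,1): 0 [-], cum=1
Step 3: p0@(1,3) p1@ESC p2@ESC -> at (5,1): 0 [-], cum=1
Step 4: p0@ESC p1@ESC p2@ESC -> at (5,1): 0 [-], cum=1
Total visits = 1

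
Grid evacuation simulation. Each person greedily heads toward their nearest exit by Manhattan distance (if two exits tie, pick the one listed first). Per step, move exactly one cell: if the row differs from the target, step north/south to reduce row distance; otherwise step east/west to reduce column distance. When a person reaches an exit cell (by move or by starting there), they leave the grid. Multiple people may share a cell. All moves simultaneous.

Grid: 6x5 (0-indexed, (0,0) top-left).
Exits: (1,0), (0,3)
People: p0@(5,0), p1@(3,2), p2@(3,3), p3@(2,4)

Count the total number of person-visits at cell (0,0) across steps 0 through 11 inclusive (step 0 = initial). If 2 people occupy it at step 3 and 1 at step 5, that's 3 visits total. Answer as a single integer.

Answer: 0

Derivation:
Step 0: p0@(5,0) p1@(3,2) p2@(3,3) p3@(2,4) -> at (0,0): 0 [-], cum=0
Step 1: p0@(4,0) p1@(2,2) p2@(2,3) p3@(1,4) -> at (0,0): 0 [-], cum=0
Step 2: p0@(3,0) p1@(1,2) p2@(1,3) p3@(0,4) -> at (0,0): 0 [-], cum=0
Step 3: p0@(2,0) p1@(1,1) p2@ESC p3@ESC -> at (0,0): 0 [-], cum=0
Step 4: p0@ESC p1@ESC p2@ESC p3@ESC -> at (0,0): 0 [-], cum=0
Total visits = 0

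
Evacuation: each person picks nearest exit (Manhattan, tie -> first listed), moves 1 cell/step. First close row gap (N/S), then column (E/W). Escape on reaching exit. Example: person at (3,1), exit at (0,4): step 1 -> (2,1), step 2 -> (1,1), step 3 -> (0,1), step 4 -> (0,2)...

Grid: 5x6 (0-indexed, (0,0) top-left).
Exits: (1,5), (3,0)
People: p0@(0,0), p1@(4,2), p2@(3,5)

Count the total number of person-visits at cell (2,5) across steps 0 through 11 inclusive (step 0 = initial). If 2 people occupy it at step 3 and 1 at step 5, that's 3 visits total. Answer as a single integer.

Step 0: p0@(0,0) p1@(4,2) p2@(3,5) -> at (2,5): 0 [-], cum=0
Step 1: p0@(1,0) p1@(3,2) p2@(2,5) -> at (2,5): 1 [p2], cum=1
Step 2: p0@(2,0) p1@(3,1) p2@ESC -> at (2,5): 0 [-], cum=1
Step 3: p0@ESC p1@ESC p2@ESC -> at (2,5): 0 [-], cum=1
Total visits = 1

Answer: 1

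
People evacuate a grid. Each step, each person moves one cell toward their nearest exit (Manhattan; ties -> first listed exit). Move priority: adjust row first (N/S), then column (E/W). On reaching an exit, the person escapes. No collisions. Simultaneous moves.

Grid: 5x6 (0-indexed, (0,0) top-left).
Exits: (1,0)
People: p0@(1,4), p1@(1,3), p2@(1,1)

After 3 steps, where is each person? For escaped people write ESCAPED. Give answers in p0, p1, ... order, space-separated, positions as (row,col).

Step 1: p0:(1,4)->(1,3) | p1:(1,3)->(1,2) | p2:(1,1)->(1,0)->EXIT
Step 2: p0:(1,3)->(1,2) | p1:(1,2)->(1,1) | p2:escaped
Step 3: p0:(1,2)->(1,1) | p1:(1,1)->(1,0)->EXIT | p2:escaped

(1,1) ESCAPED ESCAPED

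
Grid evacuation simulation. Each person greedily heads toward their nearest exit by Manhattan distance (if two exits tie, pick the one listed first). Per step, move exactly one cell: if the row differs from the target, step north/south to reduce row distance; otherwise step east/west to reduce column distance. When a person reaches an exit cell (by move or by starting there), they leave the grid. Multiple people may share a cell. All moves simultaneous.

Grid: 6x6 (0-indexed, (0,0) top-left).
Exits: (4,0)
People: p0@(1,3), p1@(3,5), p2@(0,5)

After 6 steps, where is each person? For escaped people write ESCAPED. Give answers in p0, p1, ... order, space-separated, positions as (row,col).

Step 1: p0:(1,3)->(2,3) | p1:(3,5)->(4,5) | p2:(0,5)->(1,5)
Step 2: p0:(2,3)->(3,3) | p1:(4,5)->(4,4) | p2:(1,5)->(2,5)
Step 3: p0:(3,3)->(4,3) | p1:(4,4)->(4,3) | p2:(2,5)->(3,5)
Step 4: p0:(4,3)->(4,2) | p1:(4,3)->(4,2) | p2:(3,5)->(4,5)
Step 5: p0:(4,2)->(4,1) | p1:(4,2)->(4,1) | p2:(4,5)->(4,4)
Step 6: p0:(4,1)->(4,0)->EXIT | p1:(4,1)->(4,0)->EXIT | p2:(4,4)->(4,3)

ESCAPED ESCAPED (4,3)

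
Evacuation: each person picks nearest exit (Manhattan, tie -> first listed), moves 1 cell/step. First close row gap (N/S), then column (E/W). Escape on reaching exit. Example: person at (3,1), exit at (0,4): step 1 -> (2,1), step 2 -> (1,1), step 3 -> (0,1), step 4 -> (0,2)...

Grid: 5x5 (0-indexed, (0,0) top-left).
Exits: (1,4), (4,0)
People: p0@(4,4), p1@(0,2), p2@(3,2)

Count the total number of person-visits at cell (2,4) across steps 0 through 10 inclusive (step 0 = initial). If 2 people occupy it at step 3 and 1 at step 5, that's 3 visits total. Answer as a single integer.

Step 0: p0@(4,4) p1@(0,2) p2@(3,2) -> at (2,4): 0 [-], cum=0
Step 1: p0@(3,4) p1@(1,2) p2@(4,2) -> at (2,4): 0 [-], cum=0
Step 2: p0@(2,4) p1@(1,3) p2@(4,1) -> at (2,4): 1 [p0], cum=1
Step 3: p0@ESC p1@ESC p2@ESC -> at (2,4): 0 [-], cum=1
Total visits = 1

Answer: 1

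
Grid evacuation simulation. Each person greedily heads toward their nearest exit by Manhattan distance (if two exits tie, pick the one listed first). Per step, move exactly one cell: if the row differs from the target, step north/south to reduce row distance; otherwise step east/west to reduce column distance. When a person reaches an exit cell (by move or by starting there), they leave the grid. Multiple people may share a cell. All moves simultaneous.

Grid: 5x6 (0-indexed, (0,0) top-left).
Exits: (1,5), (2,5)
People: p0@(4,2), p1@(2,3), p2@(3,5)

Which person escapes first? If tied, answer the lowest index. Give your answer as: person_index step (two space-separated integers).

Answer: 2 1

Derivation:
Step 1: p0:(4,2)->(3,2) | p1:(2,3)->(2,4) | p2:(3,5)->(2,5)->EXIT
Step 2: p0:(3,2)->(2,2) | p1:(2,4)->(2,5)->EXIT | p2:escaped
Step 3: p0:(2,2)->(2,3) | p1:escaped | p2:escaped
Step 4: p0:(2,3)->(2,4) | p1:escaped | p2:escaped
Step 5: p0:(2,4)->(2,5)->EXIT | p1:escaped | p2:escaped
Exit steps: [5, 2, 1]
First to escape: p2 at step 1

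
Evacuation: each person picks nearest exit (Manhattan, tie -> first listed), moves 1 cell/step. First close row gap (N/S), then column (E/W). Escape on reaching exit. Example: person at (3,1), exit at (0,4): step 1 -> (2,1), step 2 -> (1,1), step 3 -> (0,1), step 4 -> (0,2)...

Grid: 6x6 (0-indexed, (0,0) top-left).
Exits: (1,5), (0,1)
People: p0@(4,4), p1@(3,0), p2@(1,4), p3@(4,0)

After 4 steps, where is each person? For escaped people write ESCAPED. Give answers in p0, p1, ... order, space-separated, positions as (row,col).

Step 1: p0:(4,4)->(3,4) | p1:(3,0)->(2,0) | p2:(1,4)->(1,5)->EXIT | p3:(4,0)->(3,0)
Step 2: p0:(3,4)->(2,4) | p1:(2,0)->(1,0) | p2:escaped | p3:(3,0)->(2,0)
Step 3: p0:(2,4)->(1,4) | p1:(1,0)->(0,0) | p2:escaped | p3:(2,0)->(1,0)
Step 4: p0:(1,4)->(1,5)->EXIT | p1:(0,0)->(0,1)->EXIT | p2:escaped | p3:(1,0)->(0,0)

ESCAPED ESCAPED ESCAPED (0,0)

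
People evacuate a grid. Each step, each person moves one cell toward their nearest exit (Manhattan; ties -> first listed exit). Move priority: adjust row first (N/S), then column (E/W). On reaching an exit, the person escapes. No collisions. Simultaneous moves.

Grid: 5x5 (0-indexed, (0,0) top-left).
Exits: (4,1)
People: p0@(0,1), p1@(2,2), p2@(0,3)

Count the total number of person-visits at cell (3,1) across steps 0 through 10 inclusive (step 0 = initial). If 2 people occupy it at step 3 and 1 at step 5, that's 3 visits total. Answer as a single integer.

Answer: 1

Derivation:
Step 0: p0@(0,1) p1@(2,2) p2@(0,3) -> at (3,1): 0 [-], cum=0
Step 1: p0@(1,1) p1@(3,2) p2@(1,3) -> at (3,1): 0 [-], cum=0
Step 2: p0@(2,1) p1@(4,2) p2@(2,3) -> at (3,1): 0 [-], cum=0
Step 3: p0@(3,1) p1@ESC p2@(3,3) -> at (3,1): 1 [p0], cum=1
Step 4: p0@ESC p1@ESC p2@(4,3) -> at (3,1): 0 [-], cum=1
Step 5: p0@ESC p1@ESC p2@(4,2) -> at (3,1): 0 [-], cum=1
Step 6: p0@ESC p1@ESC p2@ESC -> at (3,1): 0 [-], cum=1
Total visits = 1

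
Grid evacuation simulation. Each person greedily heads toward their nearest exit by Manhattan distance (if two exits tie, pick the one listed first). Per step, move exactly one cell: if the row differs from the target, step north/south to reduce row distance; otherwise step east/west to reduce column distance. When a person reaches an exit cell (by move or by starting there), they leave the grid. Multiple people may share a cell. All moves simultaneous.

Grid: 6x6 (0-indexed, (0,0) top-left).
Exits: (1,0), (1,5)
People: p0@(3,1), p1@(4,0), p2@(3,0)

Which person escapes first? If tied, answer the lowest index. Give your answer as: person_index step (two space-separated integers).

Answer: 2 2

Derivation:
Step 1: p0:(3,1)->(2,1) | p1:(4,0)->(3,0) | p2:(3,0)->(2,0)
Step 2: p0:(2,1)->(1,1) | p1:(3,0)->(2,0) | p2:(2,0)->(1,0)->EXIT
Step 3: p0:(1,1)->(1,0)->EXIT | p1:(2,0)->(1,0)->EXIT | p2:escaped
Exit steps: [3, 3, 2]
First to escape: p2 at step 2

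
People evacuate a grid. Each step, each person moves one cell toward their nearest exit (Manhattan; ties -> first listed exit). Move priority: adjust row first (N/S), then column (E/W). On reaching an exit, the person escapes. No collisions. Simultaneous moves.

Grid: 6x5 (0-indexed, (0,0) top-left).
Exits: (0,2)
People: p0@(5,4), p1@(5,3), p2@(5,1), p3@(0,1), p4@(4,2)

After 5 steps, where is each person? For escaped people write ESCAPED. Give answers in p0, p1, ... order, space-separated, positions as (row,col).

Step 1: p0:(5,4)->(4,4) | p1:(5,3)->(4,3) | p2:(5,1)->(4,1) | p3:(0,1)->(0,2)->EXIT | p4:(4,2)->(3,2)
Step 2: p0:(4,4)->(3,4) | p1:(4,3)->(3,3) | p2:(4,1)->(3,1) | p3:escaped | p4:(3,2)->(2,2)
Step 3: p0:(3,4)->(2,4) | p1:(3,3)->(2,3) | p2:(3,1)->(2,1) | p3:escaped | p4:(2,2)->(1,2)
Step 4: p0:(2,4)->(1,4) | p1:(2,3)->(1,3) | p2:(2,1)->(1,1) | p3:escaped | p4:(1,2)->(0,2)->EXIT
Step 5: p0:(1,4)->(0,4) | p1:(1,3)->(0,3) | p2:(1,1)->(0,1) | p3:escaped | p4:escaped

(0,4) (0,3) (0,1) ESCAPED ESCAPED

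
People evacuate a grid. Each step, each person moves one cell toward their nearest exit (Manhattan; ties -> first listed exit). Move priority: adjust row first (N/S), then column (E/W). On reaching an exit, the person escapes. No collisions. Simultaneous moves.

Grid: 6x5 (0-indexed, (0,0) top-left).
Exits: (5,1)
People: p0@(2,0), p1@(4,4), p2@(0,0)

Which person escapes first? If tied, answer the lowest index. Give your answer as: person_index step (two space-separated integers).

Step 1: p0:(2,0)->(3,0) | p1:(4,4)->(5,4) | p2:(0,0)->(1,0)
Step 2: p0:(3,0)->(4,0) | p1:(5,4)->(5,3) | p2:(1,0)->(2,0)
Step 3: p0:(4,0)->(5,0) | p1:(5,3)->(5,2) | p2:(2,0)->(3,0)
Step 4: p0:(5,0)->(5,1)->EXIT | p1:(5,2)->(5,1)->EXIT | p2:(3,0)->(4,0)
Step 5: p0:escaped | p1:escaped | p2:(4,0)->(5,0)
Step 6: p0:escaped | p1:escaped | p2:(5,0)->(5,1)->EXIT
Exit steps: [4, 4, 6]
First to escape: p0 at step 4

Answer: 0 4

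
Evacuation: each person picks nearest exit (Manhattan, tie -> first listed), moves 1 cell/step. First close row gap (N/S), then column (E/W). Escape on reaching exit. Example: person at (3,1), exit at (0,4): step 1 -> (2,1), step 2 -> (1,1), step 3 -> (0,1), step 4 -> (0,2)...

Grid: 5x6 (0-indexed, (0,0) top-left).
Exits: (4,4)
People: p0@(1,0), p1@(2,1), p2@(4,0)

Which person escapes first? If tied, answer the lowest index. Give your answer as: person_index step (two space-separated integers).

Step 1: p0:(1,0)->(2,0) | p1:(2,1)->(3,1) | p2:(4,0)->(4,1)
Step 2: p0:(2,0)->(3,0) | p1:(3,1)->(4,1) | p2:(4,1)->(4,2)
Step 3: p0:(3,0)->(4,0) | p1:(4,1)->(4,2) | p2:(4,2)->(4,3)
Step 4: p0:(4,0)->(4,1) | p1:(4,2)->(4,3) | p2:(4,3)->(4,4)->EXIT
Step 5: p0:(4,1)->(4,2) | p1:(4,3)->(4,4)->EXIT | p2:escaped
Step 6: p0:(4,2)->(4,3) | p1:escaped | p2:escaped
Step 7: p0:(4,3)->(4,4)->EXIT | p1:escaped | p2:escaped
Exit steps: [7, 5, 4]
First to escape: p2 at step 4

Answer: 2 4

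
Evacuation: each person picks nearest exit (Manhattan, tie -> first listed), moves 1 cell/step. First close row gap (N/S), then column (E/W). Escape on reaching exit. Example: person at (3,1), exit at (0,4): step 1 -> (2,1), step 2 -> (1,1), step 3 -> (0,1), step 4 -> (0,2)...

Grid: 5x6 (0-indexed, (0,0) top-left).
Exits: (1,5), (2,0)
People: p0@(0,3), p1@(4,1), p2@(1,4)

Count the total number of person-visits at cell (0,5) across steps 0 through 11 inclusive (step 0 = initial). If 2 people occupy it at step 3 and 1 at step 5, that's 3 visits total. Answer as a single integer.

Answer: 0

Derivation:
Step 0: p0@(0,3) p1@(4,1) p2@(1,4) -> at (0,5): 0 [-], cum=0
Step 1: p0@(1,3) p1@(3,1) p2@ESC -> at (0,5): 0 [-], cum=0
Step 2: p0@(1,4) p1@(2,1) p2@ESC -> at (0,5): 0 [-], cum=0
Step 3: p0@ESC p1@ESC p2@ESC -> at (0,5): 0 [-], cum=0
Total visits = 0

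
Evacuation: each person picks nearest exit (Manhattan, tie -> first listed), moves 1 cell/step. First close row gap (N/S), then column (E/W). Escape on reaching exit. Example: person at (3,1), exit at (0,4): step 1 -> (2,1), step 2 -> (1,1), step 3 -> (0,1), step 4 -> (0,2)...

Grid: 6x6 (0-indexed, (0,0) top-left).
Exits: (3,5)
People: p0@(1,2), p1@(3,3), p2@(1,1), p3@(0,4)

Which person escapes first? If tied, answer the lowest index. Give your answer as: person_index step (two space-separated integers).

Step 1: p0:(1,2)->(2,2) | p1:(3,3)->(3,4) | p2:(1,1)->(2,1) | p3:(0,4)->(1,4)
Step 2: p0:(2,2)->(3,2) | p1:(3,4)->(3,5)->EXIT | p2:(2,1)->(3,1) | p3:(1,4)->(2,4)
Step 3: p0:(3,2)->(3,3) | p1:escaped | p2:(3,1)->(3,2) | p3:(2,4)->(3,4)
Step 4: p0:(3,3)->(3,4) | p1:escaped | p2:(3,2)->(3,3) | p3:(3,4)->(3,5)->EXIT
Step 5: p0:(3,4)->(3,5)->EXIT | p1:escaped | p2:(3,3)->(3,4) | p3:escaped
Step 6: p0:escaped | p1:escaped | p2:(3,4)->(3,5)->EXIT | p3:escaped
Exit steps: [5, 2, 6, 4]
First to escape: p1 at step 2

Answer: 1 2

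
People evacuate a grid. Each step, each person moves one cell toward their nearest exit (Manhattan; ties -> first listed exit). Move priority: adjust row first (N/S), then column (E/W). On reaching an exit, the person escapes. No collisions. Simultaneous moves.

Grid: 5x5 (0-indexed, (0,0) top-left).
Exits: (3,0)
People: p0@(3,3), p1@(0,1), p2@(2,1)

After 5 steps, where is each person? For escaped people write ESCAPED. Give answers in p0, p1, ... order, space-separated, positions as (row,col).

Step 1: p0:(3,3)->(3,2) | p1:(0,1)->(1,1) | p2:(2,1)->(3,1)
Step 2: p0:(3,2)->(3,1) | p1:(1,1)->(2,1) | p2:(3,1)->(3,0)->EXIT
Step 3: p0:(3,1)->(3,0)->EXIT | p1:(2,1)->(3,1) | p2:escaped
Step 4: p0:escaped | p1:(3,1)->(3,0)->EXIT | p2:escaped

ESCAPED ESCAPED ESCAPED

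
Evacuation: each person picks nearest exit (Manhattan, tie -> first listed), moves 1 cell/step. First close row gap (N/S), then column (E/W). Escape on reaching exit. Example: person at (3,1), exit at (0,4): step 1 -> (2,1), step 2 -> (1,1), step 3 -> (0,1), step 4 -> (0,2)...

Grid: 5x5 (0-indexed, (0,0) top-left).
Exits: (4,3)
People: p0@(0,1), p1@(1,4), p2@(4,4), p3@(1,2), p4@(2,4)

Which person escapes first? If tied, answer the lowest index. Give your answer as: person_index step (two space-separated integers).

Step 1: p0:(0,1)->(1,1) | p1:(1,4)->(2,4) | p2:(4,4)->(4,3)->EXIT | p3:(1,2)->(2,2) | p4:(2,4)->(3,4)
Step 2: p0:(1,1)->(2,1) | p1:(2,4)->(3,4) | p2:escaped | p3:(2,2)->(3,2) | p4:(3,4)->(4,4)
Step 3: p0:(2,1)->(3,1) | p1:(3,4)->(4,4) | p2:escaped | p3:(3,2)->(4,2) | p4:(4,4)->(4,3)->EXIT
Step 4: p0:(3,1)->(4,1) | p1:(4,4)->(4,3)->EXIT | p2:escaped | p3:(4,2)->(4,3)->EXIT | p4:escaped
Step 5: p0:(4,1)->(4,2) | p1:escaped | p2:escaped | p3:escaped | p4:escaped
Step 6: p0:(4,2)->(4,3)->EXIT | p1:escaped | p2:escaped | p3:escaped | p4:escaped
Exit steps: [6, 4, 1, 4, 3]
First to escape: p2 at step 1

Answer: 2 1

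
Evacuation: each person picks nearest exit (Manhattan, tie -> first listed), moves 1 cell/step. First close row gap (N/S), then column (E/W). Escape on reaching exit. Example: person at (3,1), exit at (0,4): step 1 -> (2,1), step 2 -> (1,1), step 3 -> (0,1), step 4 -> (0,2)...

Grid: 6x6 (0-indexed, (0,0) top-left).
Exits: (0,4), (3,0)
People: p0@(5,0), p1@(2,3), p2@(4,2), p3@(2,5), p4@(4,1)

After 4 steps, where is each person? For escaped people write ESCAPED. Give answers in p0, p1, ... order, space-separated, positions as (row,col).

Step 1: p0:(5,0)->(4,0) | p1:(2,3)->(1,3) | p2:(4,2)->(3,2) | p3:(2,5)->(1,5) | p4:(4,1)->(3,1)
Step 2: p0:(4,0)->(3,0)->EXIT | p1:(1,3)->(0,3) | p2:(3,2)->(3,1) | p3:(1,5)->(0,5) | p4:(3,1)->(3,0)->EXIT
Step 3: p0:escaped | p1:(0,3)->(0,4)->EXIT | p2:(3,1)->(3,0)->EXIT | p3:(0,5)->(0,4)->EXIT | p4:escaped

ESCAPED ESCAPED ESCAPED ESCAPED ESCAPED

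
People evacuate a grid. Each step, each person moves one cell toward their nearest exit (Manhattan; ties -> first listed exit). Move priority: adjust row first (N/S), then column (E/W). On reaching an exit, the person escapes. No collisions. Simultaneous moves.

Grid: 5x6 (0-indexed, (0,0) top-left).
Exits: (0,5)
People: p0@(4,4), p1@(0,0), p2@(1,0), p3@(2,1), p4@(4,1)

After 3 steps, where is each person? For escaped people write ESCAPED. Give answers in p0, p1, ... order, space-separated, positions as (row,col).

Step 1: p0:(4,4)->(3,4) | p1:(0,0)->(0,1) | p2:(1,0)->(0,0) | p3:(2,1)->(1,1) | p4:(4,1)->(3,1)
Step 2: p0:(3,4)->(2,4) | p1:(0,1)->(0,2) | p2:(0,0)->(0,1) | p3:(1,1)->(0,1) | p4:(3,1)->(2,1)
Step 3: p0:(2,4)->(1,4) | p1:(0,2)->(0,3) | p2:(0,1)->(0,2) | p3:(0,1)->(0,2) | p4:(2,1)->(1,1)

(1,4) (0,3) (0,2) (0,2) (1,1)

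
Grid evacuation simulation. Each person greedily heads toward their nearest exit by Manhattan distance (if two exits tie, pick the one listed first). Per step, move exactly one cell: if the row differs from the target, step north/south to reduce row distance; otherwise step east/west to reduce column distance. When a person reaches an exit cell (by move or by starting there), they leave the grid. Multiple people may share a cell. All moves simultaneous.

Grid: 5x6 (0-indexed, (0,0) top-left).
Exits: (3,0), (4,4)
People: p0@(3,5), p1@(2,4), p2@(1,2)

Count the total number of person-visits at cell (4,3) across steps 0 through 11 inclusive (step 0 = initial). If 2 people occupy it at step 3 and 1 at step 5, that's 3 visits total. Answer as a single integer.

Step 0: p0@(3,5) p1@(2,4) p2@(1,2) -> at (4,3): 0 [-], cum=0
Step 1: p0@(4,5) p1@(3,4) p2@(2,2) -> at (4,3): 0 [-], cum=0
Step 2: p0@ESC p1@ESC p2@(3,2) -> at (4,3): 0 [-], cum=0
Step 3: p0@ESC p1@ESC p2@(3,1) -> at (4,3): 0 [-], cum=0
Step 4: p0@ESC p1@ESC p2@ESC -> at (4,3): 0 [-], cum=0
Total visits = 0

Answer: 0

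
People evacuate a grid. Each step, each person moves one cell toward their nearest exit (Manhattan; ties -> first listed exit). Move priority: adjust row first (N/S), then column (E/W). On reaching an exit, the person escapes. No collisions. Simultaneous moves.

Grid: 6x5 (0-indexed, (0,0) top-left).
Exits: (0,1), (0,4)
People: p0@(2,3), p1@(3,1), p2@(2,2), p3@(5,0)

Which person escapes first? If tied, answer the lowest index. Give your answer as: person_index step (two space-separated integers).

Answer: 0 3

Derivation:
Step 1: p0:(2,3)->(1,3) | p1:(3,1)->(2,1) | p2:(2,2)->(1,2) | p3:(5,0)->(4,0)
Step 2: p0:(1,3)->(0,3) | p1:(2,1)->(1,1) | p2:(1,2)->(0,2) | p3:(4,0)->(3,0)
Step 3: p0:(0,3)->(0,4)->EXIT | p1:(1,1)->(0,1)->EXIT | p2:(0,2)->(0,1)->EXIT | p3:(3,0)->(2,0)
Step 4: p0:escaped | p1:escaped | p2:escaped | p3:(2,0)->(1,0)
Step 5: p0:escaped | p1:escaped | p2:escaped | p3:(1,0)->(0,0)
Step 6: p0:escaped | p1:escaped | p2:escaped | p3:(0,0)->(0,1)->EXIT
Exit steps: [3, 3, 3, 6]
First to escape: p0 at step 3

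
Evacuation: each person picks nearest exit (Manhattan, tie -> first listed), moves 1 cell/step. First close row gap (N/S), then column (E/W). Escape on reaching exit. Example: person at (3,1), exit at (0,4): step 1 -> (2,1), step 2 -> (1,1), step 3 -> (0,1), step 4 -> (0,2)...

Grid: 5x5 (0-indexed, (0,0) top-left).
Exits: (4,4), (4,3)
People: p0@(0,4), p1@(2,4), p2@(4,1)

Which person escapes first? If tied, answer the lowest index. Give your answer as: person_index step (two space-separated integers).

Step 1: p0:(0,4)->(1,4) | p1:(2,4)->(3,4) | p2:(4,1)->(4,2)
Step 2: p0:(1,4)->(2,4) | p1:(3,4)->(4,4)->EXIT | p2:(4,2)->(4,3)->EXIT
Step 3: p0:(2,4)->(3,4) | p1:escaped | p2:escaped
Step 4: p0:(3,4)->(4,4)->EXIT | p1:escaped | p2:escaped
Exit steps: [4, 2, 2]
First to escape: p1 at step 2

Answer: 1 2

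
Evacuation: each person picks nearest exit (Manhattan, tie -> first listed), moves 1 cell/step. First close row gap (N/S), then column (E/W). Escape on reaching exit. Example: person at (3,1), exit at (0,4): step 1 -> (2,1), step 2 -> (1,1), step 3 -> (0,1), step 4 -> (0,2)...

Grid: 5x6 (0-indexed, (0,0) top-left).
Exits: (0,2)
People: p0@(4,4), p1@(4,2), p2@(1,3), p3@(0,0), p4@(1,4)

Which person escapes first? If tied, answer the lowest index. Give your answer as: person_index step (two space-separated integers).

Answer: 2 2

Derivation:
Step 1: p0:(4,4)->(3,4) | p1:(4,2)->(3,2) | p2:(1,3)->(0,3) | p3:(0,0)->(0,1) | p4:(1,4)->(0,4)
Step 2: p0:(3,4)->(2,4) | p1:(3,2)->(2,2) | p2:(0,3)->(0,2)->EXIT | p3:(0,1)->(0,2)->EXIT | p4:(0,4)->(0,3)
Step 3: p0:(2,4)->(1,4) | p1:(2,2)->(1,2) | p2:escaped | p3:escaped | p4:(0,3)->(0,2)->EXIT
Step 4: p0:(1,4)->(0,4) | p1:(1,2)->(0,2)->EXIT | p2:escaped | p3:escaped | p4:escaped
Step 5: p0:(0,4)->(0,3) | p1:escaped | p2:escaped | p3:escaped | p4:escaped
Step 6: p0:(0,3)->(0,2)->EXIT | p1:escaped | p2:escaped | p3:escaped | p4:escaped
Exit steps: [6, 4, 2, 2, 3]
First to escape: p2 at step 2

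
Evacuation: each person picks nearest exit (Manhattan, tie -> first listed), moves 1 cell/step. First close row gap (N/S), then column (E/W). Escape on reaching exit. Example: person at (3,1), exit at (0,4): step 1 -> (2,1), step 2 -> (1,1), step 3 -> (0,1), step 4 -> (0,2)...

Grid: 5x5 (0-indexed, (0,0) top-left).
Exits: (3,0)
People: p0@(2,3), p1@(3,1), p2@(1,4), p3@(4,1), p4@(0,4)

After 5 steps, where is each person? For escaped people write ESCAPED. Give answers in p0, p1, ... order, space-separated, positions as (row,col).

Step 1: p0:(2,3)->(3,3) | p1:(3,1)->(3,0)->EXIT | p2:(1,4)->(2,4) | p3:(4,1)->(3,1) | p4:(0,4)->(1,4)
Step 2: p0:(3,3)->(3,2) | p1:escaped | p2:(2,4)->(3,4) | p3:(3,1)->(3,0)->EXIT | p4:(1,4)->(2,4)
Step 3: p0:(3,2)->(3,1) | p1:escaped | p2:(3,4)->(3,3) | p3:escaped | p4:(2,4)->(3,4)
Step 4: p0:(3,1)->(3,0)->EXIT | p1:escaped | p2:(3,3)->(3,2) | p3:escaped | p4:(3,4)->(3,3)
Step 5: p0:escaped | p1:escaped | p2:(3,2)->(3,1) | p3:escaped | p4:(3,3)->(3,2)

ESCAPED ESCAPED (3,1) ESCAPED (3,2)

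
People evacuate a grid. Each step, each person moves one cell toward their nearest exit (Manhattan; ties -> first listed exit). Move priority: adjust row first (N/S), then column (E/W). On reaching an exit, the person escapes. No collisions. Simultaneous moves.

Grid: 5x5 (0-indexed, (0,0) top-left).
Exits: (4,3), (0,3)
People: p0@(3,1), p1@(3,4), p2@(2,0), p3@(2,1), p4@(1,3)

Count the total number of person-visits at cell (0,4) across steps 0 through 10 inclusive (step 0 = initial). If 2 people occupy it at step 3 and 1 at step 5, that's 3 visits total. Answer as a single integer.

Answer: 0

Derivation:
Step 0: p0@(3,1) p1@(3,4) p2@(2,0) p3@(2,1) p4@(1,3) -> at (0,4): 0 [-], cum=0
Step 1: p0@(4,1) p1@(4,4) p2@(3,0) p3@(3,1) p4@ESC -> at (0,4): 0 [-], cum=0
Step 2: p0@(4,2) p1@ESC p2@(4,0) p3@(4,1) p4@ESC -> at (0,4): 0 [-], cum=0
Step 3: p0@ESC p1@ESC p2@(4,1) p3@(4,2) p4@ESC -> at (0,4): 0 [-], cum=0
Step 4: p0@ESC p1@ESC p2@(4,2) p3@ESC p4@ESC -> at (0,4): 0 [-], cum=0
Step 5: p0@ESC p1@ESC p2@ESC p3@ESC p4@ESC -> at (0,4): 0 [-], cum=0
Total visits = 0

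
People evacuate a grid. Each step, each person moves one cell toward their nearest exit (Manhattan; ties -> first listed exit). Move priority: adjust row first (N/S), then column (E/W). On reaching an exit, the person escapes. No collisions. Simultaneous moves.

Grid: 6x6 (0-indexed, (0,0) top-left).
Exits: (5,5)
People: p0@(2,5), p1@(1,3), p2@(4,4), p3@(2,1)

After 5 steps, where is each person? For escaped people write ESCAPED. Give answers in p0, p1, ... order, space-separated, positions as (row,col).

Step 1: p0:(2,5)->(3,5) | p1:(1,3)->(2,3) | p2:(4,4)->(5,4) | p3:(2,1)->(3,1)
Step 2: p0:(3,5)->(4,5) | p1:(2,3)->(3,3) | p2:(5,4)->(5,5)->EXIT | p3:(3,1)->(4,1)
Step 3: p0:(4,5)->(5,5)->EXIT | p1:(3,3)->(4,3) | p2:escaped | p3:(4,1)->(5,1)
Step 4: p0:escaped | p1:(4,3)->(5,3) | p2:escaped | p3:(5,1)->(5,2)
Step 5: p0:escaped | p1:(5,3)->(5,4) | p2:escaped | p3:(5,2)->(5,3)

ESCAPED (5,4) ESCAPED (5,3)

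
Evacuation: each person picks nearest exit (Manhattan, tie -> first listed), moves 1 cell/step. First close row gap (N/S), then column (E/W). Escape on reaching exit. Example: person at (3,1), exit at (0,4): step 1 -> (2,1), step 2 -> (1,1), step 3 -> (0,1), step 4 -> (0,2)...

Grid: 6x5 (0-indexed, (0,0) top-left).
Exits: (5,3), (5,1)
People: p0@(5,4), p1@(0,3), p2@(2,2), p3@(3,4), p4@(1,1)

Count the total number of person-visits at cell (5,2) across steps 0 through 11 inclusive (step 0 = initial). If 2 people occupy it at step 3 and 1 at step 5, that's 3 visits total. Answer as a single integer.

Step 0: p0@(5,4) p1@(0,3) p2@(2,2) p3@(3,4) p4@(1,1) -> at (5,2): 0 [-], cum=0
Step 1: p0@ESC p1@(1,3) p2@(3,2) p3@(4,4) p4@(2,1) -> at (5,2): 0 [-], cum=0
Step 2: p0@ESC p1@(2,3) p2@(4,2) p3@(5,4) p4@(3,1) -> at (5,2): 0 [-], cum=0
Step 3: p0@ESC p1@(3,3) p2@(5,2) p3@ESC p4@(4,1) -> at (5,2): 1 [p2], cum=1
Step 4: p0@ESC p1@(4,3) p2@ESC p3@ESC p4@ESC -> at (5,2): 0 [-], cum=1
Step 5: p0@ESC p1@ESC p2@ESC p3@ESC p4@ESC -> at (5,2): 0 [-], cum=1
Total visits = 1

Answer: 1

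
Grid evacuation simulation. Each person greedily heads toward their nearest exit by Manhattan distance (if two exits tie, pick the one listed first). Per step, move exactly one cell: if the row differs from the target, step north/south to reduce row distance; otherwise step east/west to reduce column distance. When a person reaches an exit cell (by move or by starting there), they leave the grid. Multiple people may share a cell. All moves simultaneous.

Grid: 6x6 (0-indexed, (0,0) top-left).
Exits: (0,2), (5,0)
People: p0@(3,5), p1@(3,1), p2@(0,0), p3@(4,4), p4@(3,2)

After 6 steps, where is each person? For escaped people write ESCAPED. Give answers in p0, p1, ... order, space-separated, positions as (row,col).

Step 1: p0:(3,5)->(2,5) | p1:(3,1)->(4,1) | p2:(0,0)->(0,1) | p3:(4,4)->(5,4) | p4:(3,2)->(2,2)
Step 2: p0:(2,5)->(1,5) | p1:(4,1)->(5,1) | p2:(0,1)->(0,2)->EXIT | p3:(5,4)->(5,3) | p4:(2,2)->(1,2)
Step 3: p0:(1,5)->(0,5) | p1:(5,1)->(5,0)->EXIT | p2:escaped | p3:(5,3)->(5,2) | p4:(1,2)->(0,2)->EXIT
Step 4: p0:(0,5)->(0,4) | p1:escaped | p2:escaped | p3:(5,2)->(5,1) | p4:escaped
Step 5: p0:(0,4)->(0,3) | p1:escaped | p2:escaped | p3:(5,1)->(5,0)->EXIT | p4:escaped
Step 6: p0:(0,3)->(0,2)->EXIT | p1:escaped | p2:escaped | p3:escaped | p4:escaped

ESCAPED ESCAPED ESCAPED ESCAPED ESCAPED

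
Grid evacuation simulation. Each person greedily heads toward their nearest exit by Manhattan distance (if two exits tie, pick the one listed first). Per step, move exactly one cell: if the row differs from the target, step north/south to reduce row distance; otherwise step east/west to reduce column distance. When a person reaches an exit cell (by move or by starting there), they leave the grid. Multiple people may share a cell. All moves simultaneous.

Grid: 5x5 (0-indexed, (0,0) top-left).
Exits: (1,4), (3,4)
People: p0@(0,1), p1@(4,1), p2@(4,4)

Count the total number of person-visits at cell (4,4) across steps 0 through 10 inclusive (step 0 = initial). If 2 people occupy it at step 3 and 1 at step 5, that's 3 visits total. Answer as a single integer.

Answer: 1

Derivation:
Step 0: p0@(0,1) p1@(4,1) p2@(4,4) -> at (4,4): 1 [p2], cum=1
Step 1: p0@(1,1) p1@(3,1) p2@ESC -> at (4,4): 0 [-], cum=1
Step 2: p0@(1,2) p1@(3,2) p2@ESC -> at (4,4): 0 [-], cum=1
Step 3: p0@(1,3) p1@(3,3) p2@ESC -> at (4,4): 0 [-], cum=1
Step 4: p0@ESC p1@ESC p2@ESC -> at (4,4): 0 [-], cum=1
Total visits = 1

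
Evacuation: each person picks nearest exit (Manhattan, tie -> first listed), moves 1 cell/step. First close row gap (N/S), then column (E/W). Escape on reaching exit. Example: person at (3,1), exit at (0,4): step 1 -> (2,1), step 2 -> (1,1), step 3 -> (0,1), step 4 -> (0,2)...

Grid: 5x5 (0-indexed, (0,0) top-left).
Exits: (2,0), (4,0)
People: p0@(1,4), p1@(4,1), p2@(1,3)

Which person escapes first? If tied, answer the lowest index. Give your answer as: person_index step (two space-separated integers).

Answer: 1 1

Derivation:
Step 1: p0:(1,4)->(2,4) | p1:(4,1)->(4,0)->EXIT | p2:(1,3)->(2,3)
Step 2: p0:(2,4)->(2,3) | p1:escaped | p2:(2,3)->(2,2)
Step 3: p0:(2,3)->(2,2) | p1:escaped | p2:(2,2)->(2,1)
Step 4: p0:(2,2)->(2,1) | p1:escaped | p2:(2,1)->(2,0)->EXIT
Step 5: p0:(2,1)->(2,0)->EXIT | p1:escaped | p2:escaped
Exit steps: [5, 1, 4]
First to escape: p1 at step 1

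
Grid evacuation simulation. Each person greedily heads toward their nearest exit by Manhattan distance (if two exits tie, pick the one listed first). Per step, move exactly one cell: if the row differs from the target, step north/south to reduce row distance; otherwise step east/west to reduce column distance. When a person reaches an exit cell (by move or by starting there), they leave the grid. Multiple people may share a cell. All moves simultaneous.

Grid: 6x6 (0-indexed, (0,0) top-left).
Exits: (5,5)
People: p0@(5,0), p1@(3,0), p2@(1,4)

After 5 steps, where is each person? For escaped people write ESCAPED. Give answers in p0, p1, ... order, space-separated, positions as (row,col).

Step 1: p0:(5,0)->(5,1) | p1:(3,0)->(4,0) | p2:(1,4)->(2,4)
Step 2: p0:(5,1)->(5,2) | p1:(4,0)->(5,0) | p2:(2,4)->(3,4)
Step 3: p0:(5,2)->(5,3) | p1:(5,0)->(5,1) | p2:(3,4)->(4,4)
Step 4: p0:(5,3)->(5,4) | p1:(5,1)->(5,2) | p2:(4,4)->(5,4)
Step 5: p0:(5,4)->(5,5)->EXIT | p1:(5,2)->(5,3) | p2:(5,4)->(5,5)->EXIT

ESCAPED (5,3) ESCAPED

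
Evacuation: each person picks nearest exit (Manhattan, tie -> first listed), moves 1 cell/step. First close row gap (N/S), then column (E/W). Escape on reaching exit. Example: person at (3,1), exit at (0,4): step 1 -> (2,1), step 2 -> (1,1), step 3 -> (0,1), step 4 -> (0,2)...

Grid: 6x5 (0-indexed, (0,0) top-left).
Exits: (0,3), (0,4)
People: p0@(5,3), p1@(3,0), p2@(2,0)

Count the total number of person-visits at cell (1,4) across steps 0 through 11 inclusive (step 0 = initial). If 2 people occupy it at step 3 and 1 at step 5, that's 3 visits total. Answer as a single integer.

Answer: 0

Derivation:
Step 0: p0@(5,3) p1@(3,0) p2@(2,0) -> at (1,4): 0 [-], cum=0
Step 1: p0@(4,3) p1@(2,0) p2@(1,0) -> at (1,4): 0 [-], cum=0
Step 2: p0@(3,3) p1@(1,0) p2@(0,0) -> at (1,4): 0 [-], cum=0
Step 3: p0@(2,3) p1@(0,0) p2@(0,1) -> at (1,4): 0 [-], cum=0
Step 4: p0@(1,3) p1@(0,1) p2@(0,2) -> at (1,4): 0 [-], cum=0
Step 5: p0@ESC p1@(0,2) p2@ESC -> at (1,4): 0 [-], cum=0
Step 6: p0@ESC p1@ESC p2@ESC -> at (1,4): 0 [-], cum=0
Total visits = 0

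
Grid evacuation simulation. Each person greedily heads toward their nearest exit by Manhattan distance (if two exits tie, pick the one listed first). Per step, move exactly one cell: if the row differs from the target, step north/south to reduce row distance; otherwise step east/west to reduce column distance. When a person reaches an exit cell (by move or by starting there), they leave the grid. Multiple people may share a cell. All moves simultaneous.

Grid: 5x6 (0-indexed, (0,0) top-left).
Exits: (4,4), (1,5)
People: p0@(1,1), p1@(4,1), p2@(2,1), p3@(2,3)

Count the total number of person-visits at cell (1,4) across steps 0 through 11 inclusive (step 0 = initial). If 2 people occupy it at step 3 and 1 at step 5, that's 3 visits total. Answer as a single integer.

Answer: 1

Derivation:
Step 0: p0@(1,1) p1@(4,1) p2@(2,1) p3@(2,3) -> at (1,4): 0 [-], cum=0
Step 1: p0@(1,2) p1@(4,2) p2@(3,1) p3@(3,3) -> at (1,4): 0 [-], cum=0
Step 2: p0@(1,3) p1@(4,3) p2@(4,1) p3@(4,3) -> at (1,4): 0 [-], cum=0
Step 3: p0@(1,4) p1@ESC p2@(4,2) p3@ESC -> at (1,4): 1 [p0], cum=1
Step 4: p0@ESC p1@ESC p2@(4,3) p3@ESC -> at (1,4): 0 [-], cum=1
Step 5: p0@ESC p1@ESC p2@ESC p3@ESC -> at (1,4): 0 [-], cum=1
Total visits = 1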